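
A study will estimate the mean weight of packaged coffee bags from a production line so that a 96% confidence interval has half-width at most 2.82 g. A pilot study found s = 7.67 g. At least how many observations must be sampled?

For a mean, the margin of error is E = z·σ/√n, so n = (zσ/E)².
At 96% confidence, z = 2.054.
n = (2.054 × 7.67 / 2.82)² = 31.21
Round up: n = 32.

n = 32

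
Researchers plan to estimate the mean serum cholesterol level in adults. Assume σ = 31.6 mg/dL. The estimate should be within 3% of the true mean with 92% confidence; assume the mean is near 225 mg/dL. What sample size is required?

For a mean, the margin of error is E = z·σ/√n, so n = (zσ/E)².
At 92% confidence, z = 1.751.
E = 3% of 225 = 6.75 mg/dL.
n = (1.751 × 31.6 / 6.75)² = 67.20
Round up: n = 68.

n = 68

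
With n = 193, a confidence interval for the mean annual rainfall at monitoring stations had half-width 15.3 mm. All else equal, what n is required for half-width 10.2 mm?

Margin of error scales as 1/√n, so n₂ = n₁·(E₁/E₂)².
n₂ = 193 × (15.3/10.2)² = 193 × 2.25 = 434.25
Round up: n₂ = 435.

435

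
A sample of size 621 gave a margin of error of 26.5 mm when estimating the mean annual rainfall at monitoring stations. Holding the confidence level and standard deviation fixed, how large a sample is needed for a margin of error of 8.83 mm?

Margin of error scales as 1/√n, so n₂ = n₁·(E₁/E₂)².
n₂ = 621 × (26.5/8.83)² = 621 × 9.007 = 5593.35
Round up: n₂ = 5594.

n = 5594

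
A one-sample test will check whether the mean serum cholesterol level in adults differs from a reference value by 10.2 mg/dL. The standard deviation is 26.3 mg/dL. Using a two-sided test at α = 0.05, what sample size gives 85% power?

60

For a one-sample z-test, n = ((z_{α/2} + z_β)·σ/δ)².
z_{α/2} = 1.960 (two-sided α = 0.05); z_β = 1.036 (power 85% → β = 0.15).
n = (2.996 × 26.3 / 10.2)² = 59.68
Round up: n = 60.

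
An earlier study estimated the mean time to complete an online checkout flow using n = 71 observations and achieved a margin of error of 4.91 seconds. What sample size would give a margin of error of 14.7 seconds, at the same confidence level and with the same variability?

Margin of error scales as 1/√n, so n₂ = n₁·(E₁/E₂)².
n₂ = 71 × (4.91/14.7)² = 71 × 0.1116 = 7.92
Round up: n₂ = 8.

n = 8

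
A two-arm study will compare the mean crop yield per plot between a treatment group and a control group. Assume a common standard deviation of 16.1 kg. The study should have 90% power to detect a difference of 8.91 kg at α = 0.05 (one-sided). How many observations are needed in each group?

56 per group

For two equal groups, n per group = 2·((z_α + z_β)·σ/δ)².
z_α = 1.645; z_β = 1.282 (power 90%).
n = 2 × (2.927 × 16.1 / 8.91)² = 2 × 27.97 = 55.94
Round up: n = 56 per group.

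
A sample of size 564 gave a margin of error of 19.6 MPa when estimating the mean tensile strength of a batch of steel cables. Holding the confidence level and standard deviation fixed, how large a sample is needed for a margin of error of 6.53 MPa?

n = 5082

Margin of error scales as 1/√n, so n₂ = n₁·(E₁/E₂)².
n₂ = 564 × (19.6/6.53)² = 564 × 9.009 = 5081.08
Round up: n₂ = 5082.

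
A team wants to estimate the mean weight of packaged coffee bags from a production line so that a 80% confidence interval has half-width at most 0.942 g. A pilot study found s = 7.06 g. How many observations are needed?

For a mean, the margin of error is E = z·σ/√n, so n = (zσ/E)².
At 80% confidence, z = 1.282.
n = (1.282 × 7.06 / 0.942)² = 92.32
Round up: n = 93.

93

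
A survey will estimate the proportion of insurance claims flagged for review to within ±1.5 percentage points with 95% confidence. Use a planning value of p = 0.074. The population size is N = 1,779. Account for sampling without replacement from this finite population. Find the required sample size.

707

For a proportion with margin E = 0.015 at 95% confidence, z = 1.960.
n = p̂(1−p̂)(z/E)² = 0.074 × 0.926 × (1.960/0.015)² = 1169.96 — call this n₀.
Finite-population correction with N = 1,779: n = n₀ / (1 + (n₀−1)/N) = 1169.96 / 1.657 = 706.07
Round up: n = 707.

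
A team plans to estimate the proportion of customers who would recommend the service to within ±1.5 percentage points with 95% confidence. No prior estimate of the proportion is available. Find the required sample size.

n = 4269

For a proportion with margin E = 0.015 at 95% confidence, z = 1.960.
With no prior estimate, use p = 0.5, which maximizes p(1−p) at 0.25.
n = 0.25 × (z/E)² = 0.25 × (1.960/0.015)² = 4268.44
Round up: n = 4269.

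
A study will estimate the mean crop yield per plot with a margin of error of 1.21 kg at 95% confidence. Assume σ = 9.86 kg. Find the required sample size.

For a mean, the margin of error is E = z·σ/√n, so n = (zσ/E)².
At 95% confidence, z = 1.960.
n = (1.960 × 9.86 / 1.21)² = 255.09
Round up: n = 256.

256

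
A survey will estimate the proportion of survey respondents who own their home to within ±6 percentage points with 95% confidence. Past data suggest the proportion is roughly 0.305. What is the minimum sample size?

227

For a proportion with margin E = 0.06 at 95% confidence, z = 1.960.
n = p̂(1−p̂)(z/E)² = 0.305 × 0.695 × (1.960/0.06)² = 226.20
Round up: n = 227.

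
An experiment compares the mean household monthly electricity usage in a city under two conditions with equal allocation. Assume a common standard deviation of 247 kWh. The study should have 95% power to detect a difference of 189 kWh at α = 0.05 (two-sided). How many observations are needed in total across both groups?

For two equal groups, n per group = 2·((z_{α/2} + z_β)·σ/δ)².
z_{α/2} = 1.960; z_β = 1.645 (power 95%).
n = 2 × (3.605 × 247 / 189)² = 2 × 22.20 = 44.40
Round up: n = 45 per group.
Total across both groups: 2 × 45 = 90.

90 total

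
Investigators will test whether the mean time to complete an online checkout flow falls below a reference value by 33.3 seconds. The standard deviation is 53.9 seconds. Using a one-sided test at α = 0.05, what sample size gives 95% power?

For a one-sample z-test, n = ((z_α + z_β)·σ/δ)².
z_α = 1.645 (one-sided α = 0.05); z_β = 1.645 (power 95% → β = 0.05).
n = (3.290 × 53.9 / 33.3)² = 28.36
Round up: n = 29.

n = 29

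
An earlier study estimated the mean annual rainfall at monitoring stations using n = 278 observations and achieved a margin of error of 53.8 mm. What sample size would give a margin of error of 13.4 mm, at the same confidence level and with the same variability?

n = 4482

Margin of error scales as 1/√n, so n₂ = n₁·(E₁/E₂)².
n₂ = 278 × (53.8/13.4)² = 278 × 16.12 = 4481.36
Round up: n₂ = 4482.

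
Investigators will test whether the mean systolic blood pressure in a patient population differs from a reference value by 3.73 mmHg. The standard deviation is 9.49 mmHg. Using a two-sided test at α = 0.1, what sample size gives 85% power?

For a one-sample z-test, n = ((z_{α/2} + z_β)·σ/δ)².
z_{α/2} = 1.645 (two-sided α = 0.1); z_β = 1.036 (power 85% → β = 0.15).
n = (2.681 × 9.49 / 3.73)² = 46.53
Round up: n = 47.

47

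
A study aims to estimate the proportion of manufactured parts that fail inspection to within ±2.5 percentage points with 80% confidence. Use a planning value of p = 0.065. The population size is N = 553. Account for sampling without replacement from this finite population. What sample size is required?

125

For a proportion with margin E = 0.025 at 80% confidence, z = 1.282.
n = p̂(1−p̂)(z/E)² = 0.065 × 0.935 × (1.282/0.025)² = 159.82 — call this n₀.
Finite-population correction with N = 553: n = n₀ / (1 + (n₀−1)/N) = 159.82 / 1.287 = 124.18
Round up: n = 125.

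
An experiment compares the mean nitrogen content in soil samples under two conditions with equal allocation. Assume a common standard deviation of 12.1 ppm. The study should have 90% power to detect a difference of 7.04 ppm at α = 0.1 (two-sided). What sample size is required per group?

51 per group

For two equal groups, n per group = 2·((z_{α/2} + z_β)·σ/δ)².
z_{α/2} = 1.645; z_β = 1.282 (power 90%).
n = 2 × (2.927 × 12.1 / 7.04)² = 2 × 25.31 = 50.62
Round up: n = 51 per group.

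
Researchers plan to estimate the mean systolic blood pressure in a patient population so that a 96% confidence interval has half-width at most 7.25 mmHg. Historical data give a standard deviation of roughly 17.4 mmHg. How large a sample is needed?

For a mean, the margin of error is E = z·σ/√n, so n = (zσ/E)².
At 96% confidence, z = 2.054.
n = (2.054 × 17.4 / 7.25)² = 24.30
Round up: n = 25.

25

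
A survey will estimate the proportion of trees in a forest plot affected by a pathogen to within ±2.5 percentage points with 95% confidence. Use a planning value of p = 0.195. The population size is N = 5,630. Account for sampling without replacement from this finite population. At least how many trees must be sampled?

For a proportion with margin E = 0.025 at 95% confidence, z = 1.960.
n = p̂(1−p̂)(z/E)² = 0.195 × 0.805 × (1.960/0.025)² = 964.86 — call this n₀.
Finite-population correction with N = 5,630: n = n₀ / (1 + (n₀−1)/N) = 964.86 / 1.171 = 823.96
Round up: n = 824.

824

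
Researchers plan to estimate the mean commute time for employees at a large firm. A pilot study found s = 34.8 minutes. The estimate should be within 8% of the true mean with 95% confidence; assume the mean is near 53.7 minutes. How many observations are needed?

For a mean, the margin of error is E = z·σ/√n, so n = (zσ/E)².
At 95% confidence, z = 1.960.
E = 8% of 53.7 = 4.296 minutes.
n = (1.960 × 34.8 / 4.296)² = 252.08
Round up: n = 253.

n = 253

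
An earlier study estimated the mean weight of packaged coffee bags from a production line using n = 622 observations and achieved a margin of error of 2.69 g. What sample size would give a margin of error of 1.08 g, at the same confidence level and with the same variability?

3859

Margin of error scales as 1/√n, so n₂ = n₁·(E₁/E₂)².
n₂ = 622 × (2.69/1.08)² = 622 × 6.204 = 3858.89
Round up: n₂ = 3859.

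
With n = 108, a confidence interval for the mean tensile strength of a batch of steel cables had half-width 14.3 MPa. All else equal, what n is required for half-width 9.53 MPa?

Margin of error scales as 1/√n, so n₂ = n₁·(E₁/E₂)².
n₂ = 108 × (14.3/9.53)² = 108 × 2.252 = 243.22
Round up: n₂ = 244.

n = 244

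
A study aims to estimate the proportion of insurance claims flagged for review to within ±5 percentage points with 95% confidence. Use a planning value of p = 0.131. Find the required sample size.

For a proportion with margin E = 0.05 at 95% confidence, z = 1.960.
n = p̂(1−p̂)(z/E)² = 0.131 × 0.869 × (1.960/0.05)² = 174.93
Round up: n = 175.

175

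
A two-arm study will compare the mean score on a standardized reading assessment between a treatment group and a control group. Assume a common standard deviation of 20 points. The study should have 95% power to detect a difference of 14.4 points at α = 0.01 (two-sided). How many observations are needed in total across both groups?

For two equal groups, n per group = 2·((z_{α/2} + z_β)·σ/δ)².
z_{α/2} = 2.576; z_β = 1.645 (power 95%).
n = 2 × (4.221 × 20 / 14.4)² = 2 × 34.37 = 68.74
Round up: n = 69 per group.
Total across both groups: 2 × 69 = 138.

138 total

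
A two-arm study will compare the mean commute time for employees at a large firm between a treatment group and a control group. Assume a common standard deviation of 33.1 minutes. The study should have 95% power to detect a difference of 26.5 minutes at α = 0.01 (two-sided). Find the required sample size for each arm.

56 per group

For two equal groups, n per group = 2·((z_{α/2} + z_β)·σ/δ)².
z_{α/2} = 2.576; z_β = 1.645 (power 95%).
n = 2 × (4.221 × 33.1 / 26.5)² = 2 × 27.80 = 55.60
Round up: n = 56 per group.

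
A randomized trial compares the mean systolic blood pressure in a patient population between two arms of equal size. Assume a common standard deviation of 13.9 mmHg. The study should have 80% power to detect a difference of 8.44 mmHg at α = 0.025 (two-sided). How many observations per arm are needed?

52 per group

For two equal groups, n per group = 2·((z_{α/2} + z_β)·σ/δ)².
z_{α/2} = 2.241; z_β = 0.842 (power 80%).
n = 2 × (3.083 × 13.9 / 8.44)² = 2 × 25.78 = 51.56
Round up: n = 52 per group.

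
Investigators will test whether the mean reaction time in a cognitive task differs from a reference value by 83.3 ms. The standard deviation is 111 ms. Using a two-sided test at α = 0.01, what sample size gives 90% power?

27

For a one-sample z-test, n = ((z_{α/2} + z_β)·σ/δ)².
z_{α/2} = 2.576 (two-sided α = 0.01); z_β = 1.282 (power 90% → β = 0.1).
n = (3.858 × 111 / 83.3)² = 26.43
Round up: n = 27.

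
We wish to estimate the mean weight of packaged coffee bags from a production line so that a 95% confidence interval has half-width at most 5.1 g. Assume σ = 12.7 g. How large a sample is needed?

For a mean, the margin of error is E = z·σ/√n, so n = (zσ/E)².
At 95% confidence, z = 1.960.
n = (1.960 × 12.7 / 5.1)² = 23.82
Round up: n = 24.

24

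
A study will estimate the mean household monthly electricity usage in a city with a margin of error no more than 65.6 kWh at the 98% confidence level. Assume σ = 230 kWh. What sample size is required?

67

For a mean, the margin of error is E = z·σ/√n, so n = (zσ/E)².
At 98% confidence, z = 2.326.
n = (2.326 × 230 / 65.6)² = 66.51
Round up: n = 67.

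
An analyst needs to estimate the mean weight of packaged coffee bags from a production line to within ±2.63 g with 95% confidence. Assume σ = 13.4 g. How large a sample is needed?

For a mean, the margin of error is E = z·σ/√n, so n = (zσ/E)².
At 95% confidence, z = 1.960.
n = (1.960 × 13.4 / 2.63)² = 99.73
Round up: n = 100.

100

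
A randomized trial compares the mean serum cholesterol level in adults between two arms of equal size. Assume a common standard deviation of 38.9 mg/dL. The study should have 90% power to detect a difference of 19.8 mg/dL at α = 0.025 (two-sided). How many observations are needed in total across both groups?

192 total

For two equal groups, n per group = 2·((z_{α/2} + z_β)·σ/δ)².
z_{α/2} = 2.241; z_β = 1.282 (power 90%).
n = 2 × (3.523 × 38.9 / 19.8)² = 2 × 47.91 = 95.82
Round up: n = 96 per group.
Total across both groups: 2 × 96 = 192.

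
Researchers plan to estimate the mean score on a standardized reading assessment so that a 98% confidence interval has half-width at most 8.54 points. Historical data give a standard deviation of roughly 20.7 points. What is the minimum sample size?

For a mean, the margin of error is E = z·σ/√n, so n = (zσ/E)².
At 98% confidence, z = 2.326.
n = (2.326 × 20.7 / 8.54)² = 31.79
Round up: n = 32.

32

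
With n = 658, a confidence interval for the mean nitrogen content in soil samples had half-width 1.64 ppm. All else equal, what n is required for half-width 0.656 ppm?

4113

Margin of error scales as 1/√n, so n₂ = n₁·(E₁/E₂)².
n₂ = 658 × (1.64/0.656)² = 658 × 6.25 = 4112.50
Round up: n₂ = 4113.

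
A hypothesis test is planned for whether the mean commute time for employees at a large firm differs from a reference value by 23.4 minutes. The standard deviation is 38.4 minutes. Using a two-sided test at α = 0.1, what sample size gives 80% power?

For a one-sample z-test, n = ((z_{α/2} + z_β)·σ/δ)².
z_{α/2} = 1.645 (two-sided α = 0.1); z_β = 0.842 (power 80% → β = 0.2).
n = (2.487 × 38.4 / 23.4)² = 16.66
Round up: n = 17.

n = 17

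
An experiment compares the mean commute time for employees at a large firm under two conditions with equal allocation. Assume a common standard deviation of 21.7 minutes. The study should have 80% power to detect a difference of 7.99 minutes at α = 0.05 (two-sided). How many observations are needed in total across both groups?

For two equal groups, n per group = 2·((z_{α/2} + z_β)·σ/δ)².
z_{α/2} = 1.960; z_β = 0.842 (power 80%).
n = 2 × (2.802 × 21.7 / 7.99)² = 2 × 57.91 = 115.82
Round up: n = 116 per group.
Total across both groups: 2 × 116 = 232.

232 total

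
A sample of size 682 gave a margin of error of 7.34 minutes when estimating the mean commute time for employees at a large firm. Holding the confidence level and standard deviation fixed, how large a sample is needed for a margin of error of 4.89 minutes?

1537

Margin of error scales as 1/√n, so n₂ = n₁·(E₁/E₂)².
n₂ = 682 × (7.34/4.89)² = 682 × 2.253 = 1536.55
Round up: n₂ = 1537.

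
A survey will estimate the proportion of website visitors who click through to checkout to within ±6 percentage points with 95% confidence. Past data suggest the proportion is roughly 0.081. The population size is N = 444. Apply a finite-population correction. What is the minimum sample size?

For a proportion with margin E = 0.06 at 95% confidence, z = 1.960.
n = p̂(1−p̂)(z/E)² = 0.081 × 0.919 × (1.960/0.06)² = 79.43 — call this n₀.
Finite-population correction with N = 444: n = n₀ / (1 + (n₀−1)/N) = 79.43 / 1.177 = 67.49
Round up: n = 68.

n = 68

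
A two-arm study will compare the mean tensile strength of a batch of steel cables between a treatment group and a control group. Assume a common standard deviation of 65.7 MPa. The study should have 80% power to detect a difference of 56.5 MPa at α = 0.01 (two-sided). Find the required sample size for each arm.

For two equal groups, n per group = 2·((z_{α/2} + z_β)·σ/δ)².
z_{α/2} = 2.576; z_β = 0.842 (power 80%).
n = 2 × (3.418 × 65.7 / 56.5)² = 2 × 15.80 = 31.60
Round up: n = 32 per group.

32 per group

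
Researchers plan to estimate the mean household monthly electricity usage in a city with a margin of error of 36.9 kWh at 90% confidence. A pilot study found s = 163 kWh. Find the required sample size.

For a mean, the margin of error is E = z·σ/√n, so n = (zσ/E)².
At 90% confidence, z = 1.645.
n = (1.645 × 163 / 36.9)² = 52.80
Round up: n = 53.

53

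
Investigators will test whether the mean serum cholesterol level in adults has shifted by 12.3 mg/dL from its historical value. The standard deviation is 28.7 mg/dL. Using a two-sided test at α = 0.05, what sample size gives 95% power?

71

For a one-sample z-test, n = ((z_{α/2} + z_β)·σ/δ)².
z_{α/2} = 1.960 (two-sided α = 0.05); z_β = 1.645 (power 95% → β = 0.05).
n = (3.605 × 28.7 / 12.3)² = 70.76
Round up: n = 71.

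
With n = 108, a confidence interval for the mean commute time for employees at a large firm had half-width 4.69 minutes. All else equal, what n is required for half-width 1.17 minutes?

Margin of error scales as 1/√n, so n₂ = n₁·(E₁/E₂)².
n₂ = 108 × (4.69/1.17)² = 108 × 16.07 = 1735.56
Round up: n₂ = 1736.

1736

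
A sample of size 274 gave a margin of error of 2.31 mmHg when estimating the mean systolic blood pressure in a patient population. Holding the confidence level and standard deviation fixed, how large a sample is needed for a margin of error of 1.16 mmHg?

1087

Margin of error scales as 1/√n, so n₂ = n₁·(E₁/E₂)².
n₂ = 274 × (2.31/1.16)² = 274 × 3.966 = 1086.68
Round up: n₂ = 1087.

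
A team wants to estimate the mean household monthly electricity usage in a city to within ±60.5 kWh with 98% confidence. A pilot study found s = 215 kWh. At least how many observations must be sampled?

n = 69

For a mean, the margin of error is E = z·σ/√n, so n = (zσ/E)².
At 98% confidence, z = 2.326.
n = (2.326 × 215 / 60.5)² = 68.33
Round up: n = 69.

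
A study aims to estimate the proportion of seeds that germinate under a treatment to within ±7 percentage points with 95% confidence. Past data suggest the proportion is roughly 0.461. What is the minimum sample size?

n = 195

For a proportion with margin E = 0.07 at 95% confidence, z = 1.960.
n = p̂(1−p̂)(z/E)² = 0.461 × 0.539 × (1.960/0.07)² = 194.81
Round up: n = 195.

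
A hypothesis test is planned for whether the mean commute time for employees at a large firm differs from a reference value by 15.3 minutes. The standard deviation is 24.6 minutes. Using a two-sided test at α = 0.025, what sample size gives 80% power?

For a one-sample z-test, n = ((z_{α/2} + z_β)·σ/δ)².
z_{α/2} = 2.241 (two-sided α = 0.025); z_β = 0.842 (power 80% → β = 0.2).
n = (3.083 × 24.6 / 15.3)² = 24.57
Round up: n = 25.

n = 25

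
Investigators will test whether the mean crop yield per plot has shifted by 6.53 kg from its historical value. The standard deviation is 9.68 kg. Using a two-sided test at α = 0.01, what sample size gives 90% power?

33

For a one-sample z-test, n = ((z_{α/2} + z_β)·σ/δ)².
z_{α/2} = 2.576 (two-sided α = 0.01); z_β = 1.282 (power 90% → β = 0.1).
n = (3.858 × 9.68 / 6.53)² = 32.71
Round up: n = 33.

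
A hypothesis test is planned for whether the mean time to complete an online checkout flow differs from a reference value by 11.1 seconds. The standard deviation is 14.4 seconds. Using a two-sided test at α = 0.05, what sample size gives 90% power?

18

For a one-sample z-test, n = ((z_{α/2} + z_β)·σ/δ)².
z_{α/2} = 1.960 (two-sided α = 0.05); z_β = 1.282 (power 90% → β = 0.1).
n = (3.242 × 14.4 / 11.1)² = 17.69
Round up: n = 18.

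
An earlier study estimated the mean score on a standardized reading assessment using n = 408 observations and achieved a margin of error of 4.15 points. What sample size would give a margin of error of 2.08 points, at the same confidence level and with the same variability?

Margin of error scales as 1/√n, so n₂ = n₁·(E₁/E₂)².
n₂ = 408 × (4.15/2.08)² = 408 × 3.981 = 1624.25
Round up: n₂ = 1625.

1625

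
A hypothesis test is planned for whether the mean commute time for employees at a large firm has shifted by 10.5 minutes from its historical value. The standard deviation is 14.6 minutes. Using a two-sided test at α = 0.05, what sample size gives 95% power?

26

For a one-sample z-test, n = ((z_{α/2} + z_β)·σ/δ)².
z_{α/2} = 1.960 (two-sided α = 0.05); z_β = 1.645 (power 95% → β = 0.05).
n = (3.605 × 14.6 / 10.5)² = 25.13
Round up: n = 26.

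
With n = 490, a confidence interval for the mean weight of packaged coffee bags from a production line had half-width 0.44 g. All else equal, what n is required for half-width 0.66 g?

218

Margin of error scales as 1/√n, so n₂ = n₁·(E₁/E₂)².
n₂ = 490 × (0.44/0.66)² = 490 × 0.4444 = 217.76
Round up: n₂ = 218.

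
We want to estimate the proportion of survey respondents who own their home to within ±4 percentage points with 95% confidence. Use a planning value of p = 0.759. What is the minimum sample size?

440

For a proportion with margin E = 0.04 at 95% confidence, z = 1.960.
n = p̂(1−p̂)(z/E)² = 0.759 × 0.241 × (1.960/0.04)² = 439.19
Round up: n = 440.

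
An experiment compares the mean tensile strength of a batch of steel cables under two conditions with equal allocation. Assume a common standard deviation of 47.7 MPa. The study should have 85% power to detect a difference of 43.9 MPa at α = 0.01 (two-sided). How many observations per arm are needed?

For two equal groups, n per group = 2·((z_{α/2} + z_β)·σ/δ)².
z_{α/2} = 2.576; z_β = 1.036 (power 85%).
n = 2 × (3.612 × 47.7 / 43.9)² = 2 × 15.40 = 30.80
Round up: n = 31 per group.

31 per group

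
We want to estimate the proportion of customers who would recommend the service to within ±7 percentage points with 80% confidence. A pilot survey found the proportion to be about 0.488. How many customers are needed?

84

For a proportion with margin E = 0.07 at 80% confidence, z = 1.282.
n = p̂(1−p̂)(z/E)² = 0.488 × 0.512 × (1.282/0.07)² = 83.80
Round up: n = 84.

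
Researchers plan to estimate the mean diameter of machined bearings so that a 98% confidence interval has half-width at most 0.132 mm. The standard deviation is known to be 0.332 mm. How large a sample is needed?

For a mean, the margin of error is E = z·σ/√n, so n = (zσ/E)².
At 98% confidence, z = 2.326.
n = (2.326 × 0.332 / 0.132)² = 34.23
Round up: n = 35.

35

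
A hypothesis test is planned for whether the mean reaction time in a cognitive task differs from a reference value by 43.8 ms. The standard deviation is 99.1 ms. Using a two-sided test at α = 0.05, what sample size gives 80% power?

For a one-sample z-test, n = ((z_{α/2} + z_β)·σ/δ)².
z_{α/2} = 1.960 (two-sided α = 0.05); z_β = 0.842 (power 80% → β = 0.2).
n = (2.802 × 99.1 / 43.8)² = 40.19
Round up: n = 41.

41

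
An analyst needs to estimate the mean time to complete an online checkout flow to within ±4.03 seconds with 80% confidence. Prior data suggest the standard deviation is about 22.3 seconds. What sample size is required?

51

For a mean, the margin of error is E = z·σ/√n, so n = (zσ/E)².
At 80% confidence, z = 1.282.
n = (1.282 × 22.3 / 4.03)² = 50.32
Round up: n = 51.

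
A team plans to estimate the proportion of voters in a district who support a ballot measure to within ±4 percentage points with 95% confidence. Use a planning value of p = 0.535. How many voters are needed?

598

For a proportion with margin E = 0.04 at 95% confidence, z = 1.960.
n = p̂(1−p̂)(z/E)² = 0.535 × 0.465 × (1.960/0.04)² = 597.31
Round up: n = 598.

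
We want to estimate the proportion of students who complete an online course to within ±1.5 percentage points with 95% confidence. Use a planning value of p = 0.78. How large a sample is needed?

For a proportion with margin E = 0.015 at 95% confidence, z = 1.960.
n = p̂(1−p̂)(z/E)² = 0.78 × 0.22 × (1.960/0.015)² = 2929.86
Round up: n = 2930.

2930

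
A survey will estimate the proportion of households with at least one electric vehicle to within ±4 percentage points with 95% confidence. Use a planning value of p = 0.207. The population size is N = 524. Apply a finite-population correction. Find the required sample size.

226

For a proportion with margin E = 0.04 at 95% confidence, z = 1.960.
n = p̂(1−p̂)(z/E)² = 0.207 × 0.793 × (1.960/0.04)² = 394.13 — call this n₀.
Finite-population correction with N = 524: n = n₀ / (1 + (n₀−1)/N) = 394.13 / 1.75 = 225.22
Round up: n = 226.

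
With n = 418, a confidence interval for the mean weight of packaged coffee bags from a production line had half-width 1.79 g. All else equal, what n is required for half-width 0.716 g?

Margin of error scales as 1/√n, so n₂ = n₁·(E₁/E₂)².
n₂ = 418 × (1.79/0.716)² = 418 × 6.25 = 2612.50
Round up: n₂ = 2613.

2613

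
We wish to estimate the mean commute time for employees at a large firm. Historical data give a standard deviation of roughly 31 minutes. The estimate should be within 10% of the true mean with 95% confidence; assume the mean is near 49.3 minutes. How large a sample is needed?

152

For a mean, the margin of error is E = z·σ/√n, so n = (zσ/E)².
At 95% confidence, z = 1.960.
E = 10% of 49.3 = 4.93 minutes.
n = (1.960 × 31 / 4.93)² = 151.89
Round up: n = 152.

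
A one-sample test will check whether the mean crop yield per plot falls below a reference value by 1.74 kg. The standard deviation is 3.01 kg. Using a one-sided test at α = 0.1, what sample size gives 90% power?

For a one-sample z-test, n = ((z_α + z_β)·σ/δ)².
z_α = 1.282 (one-sided α = 0.1); z_β = 1.282 (power 90% → β = 0.1).
n = (2.564 × 3.01 / 1.74)² = 19.67
Round up: n = 20.

20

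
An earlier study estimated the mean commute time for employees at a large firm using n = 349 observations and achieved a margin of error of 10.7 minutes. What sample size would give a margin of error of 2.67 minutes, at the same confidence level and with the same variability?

5605

Margin of error scales as 1/√n, so n₂ = n₁·(E₁/E₂)².
n₂ = 349 × (10.7/2.67)² = 349 × 16.06 = 5604.94
Round up: n₂ = 5605.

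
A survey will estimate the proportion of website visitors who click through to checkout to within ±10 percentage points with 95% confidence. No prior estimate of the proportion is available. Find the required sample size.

For a proportion with margin E = 0.1 at 95% confidence, z = 1.960.
With no prior estimate, use p = 0.5, which maximizes p(1−p) at 0.25.
n = 0.25 × (z/E)² = 0.25 × (1.960/0.1)² = 96.04
Round up: n = 97.

97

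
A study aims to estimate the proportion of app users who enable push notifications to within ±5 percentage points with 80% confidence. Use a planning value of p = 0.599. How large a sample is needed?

158

For a proportion with margin E = 0.05 at 80% confidence, z = 1.282.
n = p̂(1−p̂)(z/E)² = 0.599 × 0.401 × (1.282/0.05)² = 157.91
Round up: n = 158.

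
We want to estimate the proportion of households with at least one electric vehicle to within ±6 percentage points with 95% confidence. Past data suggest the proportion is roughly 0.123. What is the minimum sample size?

116

For a proportion with margin E = 0.06 at 95% confidence, z = 1.960.
n = p̂(1−p̂)(z/E)² = 0.123 × 0.877 × (1.960/0.06)² = 115.11
Round up: n = 116.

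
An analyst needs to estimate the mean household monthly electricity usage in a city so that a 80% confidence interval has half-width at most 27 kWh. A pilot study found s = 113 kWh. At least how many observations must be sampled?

For a mean, the margin of error is E = z·σ/√n, so n = (zσ/E)².
At 80% confidence, z = 1.282.
n = (1.282 × 113 / 27)² = 28.79
Round up: n = 29.

29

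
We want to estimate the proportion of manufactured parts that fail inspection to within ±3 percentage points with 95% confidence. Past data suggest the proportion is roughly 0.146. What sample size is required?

533

For a proportion with margin E = 0.03 at 95% confidence, z = 1.960.
n = p̂(1−p̂)(z/E)² = 0.146 × 0.854 × (1.960/0.03)² = 532.21
Round up: n = 533.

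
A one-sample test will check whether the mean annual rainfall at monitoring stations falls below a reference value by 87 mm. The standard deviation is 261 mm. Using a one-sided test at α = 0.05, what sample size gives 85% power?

For a one-sample z-test, n = ((z_α + z_β)·σ/δ)².
z_α = 1.645 (one-sided α = 0.05); z_β = 1.036 (power 85% → β = 0.15).
n = (2.681 × 261 / 87)² = 64.69
Round up: n = 65.

n = 65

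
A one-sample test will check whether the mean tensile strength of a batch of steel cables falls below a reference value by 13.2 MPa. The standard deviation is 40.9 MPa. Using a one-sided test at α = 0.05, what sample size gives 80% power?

n = 60

For a one-sample z-test, n = ((z_α + z_β)·σ/δ)².
z_α = 1.645 (one-sided α = 0.05); z_β = 0.842 (power 80% → β = 0.2).
n = (2.487 × 40.9 / 13.2)² = 59.38
Round up: n = 60.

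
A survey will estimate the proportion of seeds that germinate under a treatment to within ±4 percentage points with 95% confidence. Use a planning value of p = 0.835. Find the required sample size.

For a proportion with margin E = 0.04 at 95% confidence, z = 1.960.
n = p̂(1−p̂)(z/E)² = 0.835 × 0.165 × (1.960/0.04)² = 330.80
Round up: n = 331.

331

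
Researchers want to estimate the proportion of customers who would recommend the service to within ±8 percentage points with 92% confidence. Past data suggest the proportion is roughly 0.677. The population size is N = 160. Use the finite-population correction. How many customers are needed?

64

For a proportion with margin E = 0.08 at 92% confidence, z = 1.751.
n = p̂(1−p̂)(z/E)² = 0.677 × 0.323 × (1.751/0.08)² = 104.76 — call this n₀.
Finite-population correction with N = 160: n = n₀ / (1 + (n₀−1)/N) = 104.76 / 1.649 = 63.53
Round up: n = 64.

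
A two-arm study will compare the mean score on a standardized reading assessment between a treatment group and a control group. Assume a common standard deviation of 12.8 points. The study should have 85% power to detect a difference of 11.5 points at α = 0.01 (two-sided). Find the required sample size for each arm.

33 per group

For two equal groups, n per group = 2·((z_{α/2} + z_β)·σ/δ)².
z_{α/2} = 2.576; z_β = 1.036 (power 85%).
n = 2 × (3.612 × 12.8 / 11.5)² = 2 × 16.16 = 32.32
Round up: n = 33 per group.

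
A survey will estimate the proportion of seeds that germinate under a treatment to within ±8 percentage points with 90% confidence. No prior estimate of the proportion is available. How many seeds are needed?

106

For a proportion with margin E = 0.08 at 90% confidence, z = 1.645.
With no prior estimate, use p = 0.5, which maximizes p(1−p) at 0.25.
n = 0.25 × (z/E)² = 0.25 × (1.645/0.08)² = 105.70
Round up: n = 106.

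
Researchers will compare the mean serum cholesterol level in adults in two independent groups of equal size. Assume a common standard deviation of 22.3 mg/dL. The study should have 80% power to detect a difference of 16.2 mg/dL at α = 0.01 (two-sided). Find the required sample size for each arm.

45 per group

For two equal groups, n per group = 2·((z_{α/2} + z_β)·σ/δ)².
z_{α/2} = 2.576; z_β = 0.842 (power 80%).
n = 2 × (3.418 × 22.3 / 16.2)² = 2 × 22.14 = 44.28
Round up: n = 45 per group.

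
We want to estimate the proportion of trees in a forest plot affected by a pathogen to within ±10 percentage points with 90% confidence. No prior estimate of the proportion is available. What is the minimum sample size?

68

For a proportion with margin E = 0.1 at 90% confidence, z = 1.645.
With no prior estimate, use p = 0.5, which maximizes p(1−p) at 0.25.
n = 0.25 × (z/E)² = 0.25 × (1.645/0.1)² = 67.65
Round up: n = 68.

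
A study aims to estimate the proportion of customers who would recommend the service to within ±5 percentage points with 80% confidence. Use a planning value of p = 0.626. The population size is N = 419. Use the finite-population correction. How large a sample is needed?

n = 113

For a proportion with margin E = 0.05 at 80% confidence, z = 1.282.
n = p̂(1−p̂)(z/E)² = 0.626 × 0.374 × (1.282/0.05)² = 153.92 — call this n₀.
Finite-population correction with N = 419: n = n₀ / (1 + (n₀−1)/N) = 153.92 / 1.365 = 112.76
Round up: n = 113.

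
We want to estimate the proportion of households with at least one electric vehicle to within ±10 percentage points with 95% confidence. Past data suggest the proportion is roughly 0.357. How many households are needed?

For a proportion with margin E = 0.1 at 95% confidence, z = 1.960.
n = p̂(1−p̂)(z/E)² = 0.357 × 0.643 × (1.960/0.1)² = 88.18
Round up: n = 89.

n = 89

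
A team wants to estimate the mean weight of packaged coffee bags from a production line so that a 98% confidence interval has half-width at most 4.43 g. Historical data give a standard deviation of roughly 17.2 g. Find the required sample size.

For a mean, the margin of error is E = z·σ/√n, so n = (zσ/E)².
At 98% confidence, z = 2.326.
n = (2.326 × 17.2 / 4.43)² = 81.56
Round up: n = 82.

82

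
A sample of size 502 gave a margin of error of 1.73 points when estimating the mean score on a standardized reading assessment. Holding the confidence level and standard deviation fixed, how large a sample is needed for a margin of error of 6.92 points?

32

Margin of error scales as 1/√n, so n₂ = n₁·(E₁/E₂)².
n₂ = 502 × (1.73/6.92)² = 502 × 0.0625 = 31.38
Round up: n₂ = 32.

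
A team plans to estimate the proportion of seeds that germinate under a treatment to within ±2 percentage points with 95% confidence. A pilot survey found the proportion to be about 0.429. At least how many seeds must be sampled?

For a proportion with margin E = 0.02 at 95% confidence, z = 1.960.
n = p̂(1−p̂)(z/E)² = 0.429 × 0.571 × (1.960/0.02)² = 2352.59
Round up: n = 2353.

2353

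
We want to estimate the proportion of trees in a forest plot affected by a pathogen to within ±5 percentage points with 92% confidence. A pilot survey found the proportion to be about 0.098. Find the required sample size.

109

For a proportion with margin E = 0.05 at 92% confidence, z = 1.751.
n = p̂(1−p̂)(z/E)² = 0.098 × 0.902 × (1.751/0.05)² = 108.41
Round up: n = 109.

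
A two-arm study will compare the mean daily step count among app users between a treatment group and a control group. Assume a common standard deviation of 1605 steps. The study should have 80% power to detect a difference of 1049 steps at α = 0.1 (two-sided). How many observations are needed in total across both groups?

58 total

For two equal groups, n per group = 2·((z_{α/2} + z_β)·σ/δ)².
z_{α/2} = 1.645; z_β = 0.842 (power 80%).
n = 2 × (2.487 × 1605 / 1049)² = 2 × 14.48 = 28.96
Round up: n = 29 per group.
Total across both groups: 2 × 29 = 58.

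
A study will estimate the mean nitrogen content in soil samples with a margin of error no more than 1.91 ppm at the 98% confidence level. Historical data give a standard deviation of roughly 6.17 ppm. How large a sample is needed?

For a mean, the margin of error is E = z·σ/√n, so n = (zσ/E)².
At 98% confidence, z = 2.326.
n = (2.326 × 6.17 / 1.91)² = 56.46
Round up: n = 57.

57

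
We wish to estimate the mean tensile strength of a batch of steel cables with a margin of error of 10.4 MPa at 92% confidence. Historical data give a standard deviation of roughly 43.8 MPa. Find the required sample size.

n = 55

For a mean, the margin of error is E = z·σ/√n, so n = (zσ/E)².
At 92% confidence, z = 1.751.
n = (1.751 × 43.8 / 10.4)² = 54.38
Round up: n = 55.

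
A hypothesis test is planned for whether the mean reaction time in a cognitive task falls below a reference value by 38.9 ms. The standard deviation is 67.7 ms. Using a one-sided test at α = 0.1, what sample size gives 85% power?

17

For a one-sample z-test, n = ((z_α + z_β)·σ/δ)².
z_α = 1.282 (one-sided α = 0.1); z_β = 1.036 (power 85% → β = 0.15).
n = (2.318 × 67.7 / 38.9)² = 16.27
Round up: n = 17.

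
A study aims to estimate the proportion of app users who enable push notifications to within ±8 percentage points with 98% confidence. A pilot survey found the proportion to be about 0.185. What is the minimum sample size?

128

For a proportion with margin E = 0.08 at 98% confidence, z = 2.326.
n = p̂(1−p̂)(z/E)² = 0.185 × 0.815 × (2.326/0.08)² = 127.46
Round up: n = 128.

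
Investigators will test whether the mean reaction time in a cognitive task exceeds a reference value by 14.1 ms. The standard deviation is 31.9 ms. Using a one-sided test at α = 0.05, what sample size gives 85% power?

For a one-sample z-test, n = ((z_α + z_β)·σ/δ)².
z_α = 1.645 (one-sided α = 0.05); z_β = 1.036 (power 85% → β = 0.15).
n = (2.681 × 31.9 / 14.1)² = 36.79
Round up: n = 37.

37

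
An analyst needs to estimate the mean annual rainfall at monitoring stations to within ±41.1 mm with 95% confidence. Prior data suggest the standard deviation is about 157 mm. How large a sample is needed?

57

For a mean, the margin of error is E = z·σ/√n, so n = (zσ/E)².
At 95% confidence, z = 1.960.
n = (1.960 × 157 / 41.1)² = 56.06
Round up: n = 57.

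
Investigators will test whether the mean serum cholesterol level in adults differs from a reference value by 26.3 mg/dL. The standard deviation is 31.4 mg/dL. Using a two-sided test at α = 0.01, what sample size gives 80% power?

For a one-sample z-test, n = ((z_{α/2} + z_β)·σ/δ)².
z_{α/2} = 2.576 (two-sided α = 0.01); z_β = 0.842 (power 80% → β = 0.2).
n = (3.418 × 31.4 / 26.3)² = 16.65
Round up: n = 17.

17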